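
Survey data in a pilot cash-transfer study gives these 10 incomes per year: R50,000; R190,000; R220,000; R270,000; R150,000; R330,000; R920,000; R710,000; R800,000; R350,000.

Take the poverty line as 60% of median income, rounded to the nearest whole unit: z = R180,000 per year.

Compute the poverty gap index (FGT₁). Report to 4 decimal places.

0.0889

Incomes under z: R50,000, R150,000 (q = 2 of N = 10).
Shortfall ratios: (180000−50000)/180000 = 0.7222; (180000−150000)/180000 = 0.1667.
Σ = 0.888889. Dividing by the full population N = 10 gives P₁ = 0.0889.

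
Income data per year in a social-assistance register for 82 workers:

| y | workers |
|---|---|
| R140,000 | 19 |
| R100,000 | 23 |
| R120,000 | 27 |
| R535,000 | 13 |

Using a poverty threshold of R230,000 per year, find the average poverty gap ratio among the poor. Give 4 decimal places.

Below the line: 23×R100,000, 27×R120,000, 19×R140,000 (q = 69 of N = 82).
Shortfall ratios (z−y)/z: 0.5652 (×23), 0.4783 (×27), 0.3913 (×19); sum = 33.347826.
The income-gap ratio divides by q (the poor only): 33.347826 / 69 = 0.4833.

0.4833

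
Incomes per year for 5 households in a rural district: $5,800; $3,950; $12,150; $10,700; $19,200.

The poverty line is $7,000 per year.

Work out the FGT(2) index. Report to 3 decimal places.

0.044

Below the line: $3,950, $5,800 (q = 2 of N = 5).
Relative gaps: (7000−3950)/7000 = 0.4357; (7000−5800)/7000 = 0.1714.
Squared: 0.1898; 0.0294.
Sum = 0.219235; P₂ = 0.219235 / 5 = 0.044.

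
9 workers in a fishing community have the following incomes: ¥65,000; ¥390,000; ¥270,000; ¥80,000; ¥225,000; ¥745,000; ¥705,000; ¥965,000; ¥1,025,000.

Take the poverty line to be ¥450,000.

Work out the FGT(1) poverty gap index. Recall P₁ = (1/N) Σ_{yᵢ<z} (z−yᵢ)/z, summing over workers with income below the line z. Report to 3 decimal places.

Below z: ¥65,000, ¥80,000, ¥225,000, ¥270,000, ¥390,000 (q = 5 of N = 9).
Relative gaps: (450000−65000)/450000 = 0.8556; (450000−80000)/450000 = 0.8222; (450000−225000)/450000 = 0.5000; (450000−270000)/450000 = 0.4000; (450000−390000)/450000 = 0.1333.
Σ = 2.711111. Dividing by the full population N = 9 gives P₁ = 0.301.

0.301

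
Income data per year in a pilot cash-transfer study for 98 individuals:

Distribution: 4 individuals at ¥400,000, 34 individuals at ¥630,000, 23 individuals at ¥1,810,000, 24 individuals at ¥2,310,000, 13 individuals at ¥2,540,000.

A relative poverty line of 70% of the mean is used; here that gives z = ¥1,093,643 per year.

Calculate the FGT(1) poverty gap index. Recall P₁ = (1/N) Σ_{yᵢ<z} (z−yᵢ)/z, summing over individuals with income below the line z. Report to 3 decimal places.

0.173

Poor units: 4×¥400,000, 34×¥630,000 (q = 38 of N = 98).
Relative gaps: (1093643−400000)/1093643 = 0.6342 (×4); (1093643−630000)/1093643 = 0.4239 (×34).
Sum of shortfalls = 16.951084; P₁ averages over all N: 16.951084 / 98 = 0.173.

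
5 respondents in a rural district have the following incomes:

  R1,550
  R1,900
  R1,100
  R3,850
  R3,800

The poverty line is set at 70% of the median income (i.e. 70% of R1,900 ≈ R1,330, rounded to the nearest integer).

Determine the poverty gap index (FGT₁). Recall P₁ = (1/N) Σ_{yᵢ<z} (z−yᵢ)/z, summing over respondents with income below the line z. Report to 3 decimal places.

Below the line: R1,100 (q = 1 of N = 5).
Relative gaps: (1330−1100)/1330 = 0.1729.
Σ = 0.172932. Dividing by the full population N = 5 gives P₁ = 0.035.

0.035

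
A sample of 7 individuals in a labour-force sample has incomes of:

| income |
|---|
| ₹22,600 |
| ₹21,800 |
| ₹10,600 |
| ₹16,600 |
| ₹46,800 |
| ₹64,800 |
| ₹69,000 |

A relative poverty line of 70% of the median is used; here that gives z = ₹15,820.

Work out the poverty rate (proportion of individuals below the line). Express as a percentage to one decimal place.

14.3%

1 of the 7 individuals have income below ₹15,820.
H = 1/7 = 14.3%.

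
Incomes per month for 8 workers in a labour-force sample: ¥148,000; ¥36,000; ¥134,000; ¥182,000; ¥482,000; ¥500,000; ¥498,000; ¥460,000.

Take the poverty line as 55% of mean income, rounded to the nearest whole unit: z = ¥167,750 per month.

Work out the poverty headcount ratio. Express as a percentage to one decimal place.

3 of the 8 workers have income below ¥167,750.
H = 3/8 = 37.5%.

37.5%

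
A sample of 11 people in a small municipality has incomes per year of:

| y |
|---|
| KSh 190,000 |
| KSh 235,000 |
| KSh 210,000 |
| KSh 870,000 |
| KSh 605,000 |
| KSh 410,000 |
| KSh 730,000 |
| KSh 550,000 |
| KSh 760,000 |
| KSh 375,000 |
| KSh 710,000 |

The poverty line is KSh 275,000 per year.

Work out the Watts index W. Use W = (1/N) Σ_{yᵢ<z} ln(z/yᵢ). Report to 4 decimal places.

0.0724

Below the line: KSh 190,000, KSh 210,000, KSh 235,000 (q = 3 of N = 11).
ln(z/y) terms: ln(275000/190000) = 0.3697; ln(275000/210000) = 0.2697; ln(275000/235000) = 0.1572.
W = 0.796596 / 11 = 0.0724.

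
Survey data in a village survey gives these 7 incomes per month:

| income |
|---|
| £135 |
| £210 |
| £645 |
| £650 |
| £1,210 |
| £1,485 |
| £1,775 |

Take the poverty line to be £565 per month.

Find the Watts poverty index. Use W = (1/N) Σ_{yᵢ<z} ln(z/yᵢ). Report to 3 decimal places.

0.346

Below the line: £135, £210 (q = 2 of N = 7).
ln(z/y) terms: ln(565/135) = 1.4316; ln(565/210) = 0.9897.
W = 2.421269 / 7 = 0.346.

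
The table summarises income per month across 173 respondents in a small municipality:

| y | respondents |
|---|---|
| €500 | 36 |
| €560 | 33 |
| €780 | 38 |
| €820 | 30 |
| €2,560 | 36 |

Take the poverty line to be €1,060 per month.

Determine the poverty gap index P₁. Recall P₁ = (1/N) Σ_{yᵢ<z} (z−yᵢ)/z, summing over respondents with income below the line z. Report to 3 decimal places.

0.297

Incomes under z: 36×€500, 33×€560, 38×€780, 30×€820 (q = 137 of N = 173).
Shortfall ratios: (1060−500)/1060 = 0.5283 (×36); (1060−560)/1060 = 0.4717 (×33); (1060−780)/1060 = 0.2642 (×38); (1060−820)/1060 = 0.2264 (×30).
Sum of shortfalls = 51.415094; P₁ averages over all N: 51.415094 / 173 = 0.297.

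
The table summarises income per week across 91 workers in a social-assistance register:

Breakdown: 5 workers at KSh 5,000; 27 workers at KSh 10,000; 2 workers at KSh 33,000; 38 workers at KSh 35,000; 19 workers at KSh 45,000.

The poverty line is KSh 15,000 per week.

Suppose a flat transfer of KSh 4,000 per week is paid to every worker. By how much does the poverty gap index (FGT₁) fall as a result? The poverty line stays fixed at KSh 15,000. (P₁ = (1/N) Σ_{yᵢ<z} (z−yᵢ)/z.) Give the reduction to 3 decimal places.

0.094

Before: below the line — 5×KSh 5,000, 27×KSh 10,000; poverty gap index (FGT₁) = 0.13553.
After the KSh 4,000 transfer: below the line — 5×KSh 9,000, 27×KSh 14,000; poverty gap index (FGT₁) = 0.04176.
Reduction = 0.13553 − 0.04176 = 0.094.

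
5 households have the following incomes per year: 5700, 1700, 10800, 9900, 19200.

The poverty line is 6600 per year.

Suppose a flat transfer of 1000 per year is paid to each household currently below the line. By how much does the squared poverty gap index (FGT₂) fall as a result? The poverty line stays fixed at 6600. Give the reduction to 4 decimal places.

0.0441

Before: below the line — 1700, 5700; squared poverty gap index (FGT₂) = 0.113958.
After the 1000 transfer: below the line — 2700; squared poverty gap index (FGT₂) = 0.069835.
Reduction = 0.113958 − 0.069835 = 0.0441.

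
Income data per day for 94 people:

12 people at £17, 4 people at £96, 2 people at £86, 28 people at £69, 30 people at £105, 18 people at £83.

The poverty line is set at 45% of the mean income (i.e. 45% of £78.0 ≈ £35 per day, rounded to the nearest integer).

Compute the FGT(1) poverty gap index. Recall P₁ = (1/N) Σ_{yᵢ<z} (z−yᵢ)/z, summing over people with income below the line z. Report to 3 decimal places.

Below the line: 12×£17 (q = 12 of N = 94).
Shortfall ratios: (35−17)/35 = 0.5143 (×12).
Σ = 6.171429. Dividing by the full population N = 94 gives P₁ = 0.066.

0.066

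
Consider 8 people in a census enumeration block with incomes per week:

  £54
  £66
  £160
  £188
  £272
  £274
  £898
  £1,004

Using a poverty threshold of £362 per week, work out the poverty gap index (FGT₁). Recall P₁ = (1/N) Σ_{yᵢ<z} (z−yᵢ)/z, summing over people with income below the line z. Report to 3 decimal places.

0.400

Below z: £54, £66, £160, £188, £272, £274 (q = 6 of N = 8).
Normalized shortfalls: (362−54)/362 = 0.8508; (362−66)/362 = 0.8177; (362−160)/362 = 0.5580; (362−188)/362 = 0.4807; (362−272)/362 = 0.2486; (362−274)/362 = 0.2431.
Sum of shortfalls = 3.198895; P₁ averages over all N: 3.198895 / 8 = 0.400.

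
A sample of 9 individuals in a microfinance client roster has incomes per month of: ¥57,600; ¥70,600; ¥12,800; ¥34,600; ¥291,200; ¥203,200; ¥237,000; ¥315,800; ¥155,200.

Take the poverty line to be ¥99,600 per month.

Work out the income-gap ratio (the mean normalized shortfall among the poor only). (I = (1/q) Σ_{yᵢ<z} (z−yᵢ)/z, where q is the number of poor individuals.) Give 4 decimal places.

Incomes under z: ¥12,800, ¥34,600, ¥57,600, ¥70,600 (q = 4 of N = 9).
Relative gaps: 0.8715, 0.6526, 0.4217, 0.2912; sum = 2.236948.
I averages over the q = 4 poor units only: 2.236948 / 4 = 0.5592.

0.5592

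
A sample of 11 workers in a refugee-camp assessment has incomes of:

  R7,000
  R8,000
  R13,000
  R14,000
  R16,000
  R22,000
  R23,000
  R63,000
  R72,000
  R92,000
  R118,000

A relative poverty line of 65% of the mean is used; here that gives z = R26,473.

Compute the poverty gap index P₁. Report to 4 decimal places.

Below z: R7,000, R8,000, R13,000, R14,000, R16,000, R22,000, R23,000 (q = 7 of N = 11).
Relative gaps: (26473−7000)/26473 = 0.7356; (26473−8000)/26473 = 0.6978; (26473−13000)/26473 = 0.5089; (26473−14000)/26473 = 0.4712; (26473−16000)/26473 = 0.3956; (26473−22000)/26473 = 0.1690; (26473−23000)/26473 = 0.1312.
Sum of shortfalls = 3.109243; P₁ averages over all N: 3.109243 / 11 = 0.2827.

0.2827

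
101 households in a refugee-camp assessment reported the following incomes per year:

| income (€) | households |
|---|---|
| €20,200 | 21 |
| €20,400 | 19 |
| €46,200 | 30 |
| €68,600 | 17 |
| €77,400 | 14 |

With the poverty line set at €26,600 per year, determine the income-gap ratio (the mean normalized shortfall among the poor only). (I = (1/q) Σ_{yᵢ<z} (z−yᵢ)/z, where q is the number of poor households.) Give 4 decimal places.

0.2370

Incomes under z: 21×€20,200, 19×€20,400 (q = 40 of N = 101).
Shortfall ratios (z−y)/z: 0.2406 (×21), 0.2331 (×19); sum = 9.481203.
The income-gap ratio divides by q (the poor only): 9.481203 / 40 = 0.2370.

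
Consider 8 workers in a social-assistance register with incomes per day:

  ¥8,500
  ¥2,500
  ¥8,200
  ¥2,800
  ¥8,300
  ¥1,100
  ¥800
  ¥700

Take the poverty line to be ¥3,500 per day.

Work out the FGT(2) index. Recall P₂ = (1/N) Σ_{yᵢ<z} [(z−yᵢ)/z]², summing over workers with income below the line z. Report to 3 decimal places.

0.228

Below the line: ¥700, ¥800, ¥1,100, ¥2,500, ¥2,800 (q = 5 of N = 8).
Normalized shortfalls: (3500−700)/3500 = 0.8000; (3500−800)/3500 = 0.7714; (3500−1100)/3500 = 0.6857; (3500−2500)/3500 = 0.2857; (3500−2800)/3500 = 0.2000.
Squared: 0.6400; 0.5951; 0.4702; 0.0816; 0.0400.
Sum = 1.826939; P₂ = 1.826939 / 8 = 0.228.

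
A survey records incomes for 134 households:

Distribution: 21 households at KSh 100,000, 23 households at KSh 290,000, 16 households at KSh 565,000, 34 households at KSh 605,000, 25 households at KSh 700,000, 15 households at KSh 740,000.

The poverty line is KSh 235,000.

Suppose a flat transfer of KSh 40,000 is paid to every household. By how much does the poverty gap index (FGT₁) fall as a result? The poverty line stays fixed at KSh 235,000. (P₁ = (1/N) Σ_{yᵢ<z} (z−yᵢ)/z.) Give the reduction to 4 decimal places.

0.0267

Before: below the line — 21×KSh 100,000; poverty gap index (FGT₁) = 0.090029.
After the KSh 40,000 transfer: below the line — 21×KSh 140,000; poverty gap index (FGT₁) = 0.063353.
Reduction = 0.090029 − 0.063353 = 0.0267.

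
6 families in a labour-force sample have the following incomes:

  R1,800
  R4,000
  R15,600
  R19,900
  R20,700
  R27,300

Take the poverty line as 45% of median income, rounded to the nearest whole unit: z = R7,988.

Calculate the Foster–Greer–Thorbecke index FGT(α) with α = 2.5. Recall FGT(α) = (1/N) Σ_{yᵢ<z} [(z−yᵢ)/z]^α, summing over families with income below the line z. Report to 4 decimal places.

0.1174

Incomes under z: R1,800, R4,000 (q = 2 of N = 6).
Normalized shortfalls: (7988−1800)/7988 = 0.7747; (7988−4000)/7988 = 0.4992.
Raised to α = 2.5: 0.52818; 0.17611.
Sum = 0.704292; FGT(2.5) = 0.704292 / 6 = 0.1174.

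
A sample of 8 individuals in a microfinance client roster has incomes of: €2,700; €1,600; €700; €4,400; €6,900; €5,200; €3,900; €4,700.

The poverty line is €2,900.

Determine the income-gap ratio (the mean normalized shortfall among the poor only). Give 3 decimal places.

Below the line: €700, €1,600, €2,700 (q = 3 of N = 8).
Relative gaps: 0.7586, 0.4483, 0.0690; sum = 1.275862.
The income-gap ratio divides by q (the poor only): 1.275862 / 3 = 0.425.

0.425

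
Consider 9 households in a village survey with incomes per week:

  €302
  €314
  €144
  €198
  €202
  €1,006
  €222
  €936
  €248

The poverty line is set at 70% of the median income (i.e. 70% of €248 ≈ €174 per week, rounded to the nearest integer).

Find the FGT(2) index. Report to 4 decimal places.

0.0033

Incomes under z: €144 (q = 1 of N = 9).
Shortfall ratios: (174−144)/174 = 0.1724.
Squared: 0.0297.
Sum = 0.029727; P₂ = 0.029727 / 9 = 0.0033.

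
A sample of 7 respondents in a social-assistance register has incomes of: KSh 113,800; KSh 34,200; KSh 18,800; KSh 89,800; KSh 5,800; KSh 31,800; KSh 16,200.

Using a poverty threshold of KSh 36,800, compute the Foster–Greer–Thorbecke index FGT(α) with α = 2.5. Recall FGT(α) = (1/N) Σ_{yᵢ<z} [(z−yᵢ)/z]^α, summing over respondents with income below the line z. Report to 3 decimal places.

0.152

Poor units: KSh 5,800, KSh 16,200, KSh 18,800, KSh 31,800, KSh 34,200 (q = 5 of N = 7).
Gap ratios (z−y)/z: (36800−5800)/36800 = 0.8424; (36800−16200)/36800 = 0.5598; (36800−18800)/36800 = 0.4891; (36800−31800)/36800 = 0.1359; (36800−34200)/36800 = 0.0707.
Raised to α = 2.5: 0.65131; 0.23445; 0.16733; 0.00680; 0.00133.
Sum = 1.061211; FGT(2.5) = 1.061211 / 7 = 0.152.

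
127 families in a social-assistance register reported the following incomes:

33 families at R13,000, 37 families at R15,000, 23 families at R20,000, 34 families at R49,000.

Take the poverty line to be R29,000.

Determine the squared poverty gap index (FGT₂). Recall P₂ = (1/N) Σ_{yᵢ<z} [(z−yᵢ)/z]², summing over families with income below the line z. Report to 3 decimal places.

0.164

Incomes under z: 33×R13,000, 37×R15,000, 23×R20,000 (q = 93 of N = 127).
Gap ratios (z−y)/z: (29000−13000)/29000 = 0.5517 (×33); (29000−15000)/29000 = 0.4828 (×37); (29000−20000)/29000 = 0.3103 (×23).
Squared: 0.3044 (×33); 0.2331 (×37); 0.0963 (×23).
Sum = 20.883472; P₂ = 20.883472 / 127 = 0.164.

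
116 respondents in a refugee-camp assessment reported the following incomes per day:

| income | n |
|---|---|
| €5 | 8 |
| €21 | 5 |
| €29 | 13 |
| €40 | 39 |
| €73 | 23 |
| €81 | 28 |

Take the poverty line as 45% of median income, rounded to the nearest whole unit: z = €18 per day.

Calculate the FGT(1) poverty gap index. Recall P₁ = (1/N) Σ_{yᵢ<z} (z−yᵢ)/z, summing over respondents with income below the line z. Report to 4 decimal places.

0.0498

Below the line: 8×€5 (q = 8 of N = 116).
Normalized shortfalls: (18−5)/18 = 0.7222 (×8).
Sum of shortfalls = 5.777778; P₁ averages over all N: 5.777778 / 116 = 0.0498.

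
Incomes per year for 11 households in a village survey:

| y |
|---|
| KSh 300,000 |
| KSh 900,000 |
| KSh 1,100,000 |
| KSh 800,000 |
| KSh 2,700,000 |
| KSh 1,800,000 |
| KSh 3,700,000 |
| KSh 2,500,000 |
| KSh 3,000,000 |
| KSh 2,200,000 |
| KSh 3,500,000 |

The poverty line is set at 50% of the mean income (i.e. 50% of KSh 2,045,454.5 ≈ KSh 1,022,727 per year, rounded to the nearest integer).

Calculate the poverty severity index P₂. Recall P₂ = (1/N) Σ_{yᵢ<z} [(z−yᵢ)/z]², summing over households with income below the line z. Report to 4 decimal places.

Below z: KSh 300,000, KSh 800,000, KSh 900,000 (q = 3 of N = 11).
Normalized shortfalls: (1022727−300000)/1022727 = 0.7067; (1022727−800000)/1022727 = 0.2178; (1022727−900000)/1022727 = 0.1200.
Squared: 0.4994; 0.0474; 0.0144.
Sum = 0.561205; P₂ = 0.561205 / 11 = 0.0510.

0.0510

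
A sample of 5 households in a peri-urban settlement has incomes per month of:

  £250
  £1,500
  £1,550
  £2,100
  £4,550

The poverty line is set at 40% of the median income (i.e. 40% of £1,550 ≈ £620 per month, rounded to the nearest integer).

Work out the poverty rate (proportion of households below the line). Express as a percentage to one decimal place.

1 of the 5 households have income below £620.
H = 1/5 = 20.0%.

20.0%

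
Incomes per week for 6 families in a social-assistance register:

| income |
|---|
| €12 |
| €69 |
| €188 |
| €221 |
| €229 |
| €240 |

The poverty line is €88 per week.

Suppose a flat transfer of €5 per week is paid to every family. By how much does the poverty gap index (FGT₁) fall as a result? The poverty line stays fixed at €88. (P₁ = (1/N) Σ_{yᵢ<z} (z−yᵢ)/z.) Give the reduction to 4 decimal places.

0.0189

Before: below the line — €12, €69; poverty gap index (FGT₁) = 0.179924.
After the €5 transfer: below the line — €17, €74; poverty gap index (FGT₁) = 0.160985.
Reduction = 0.179924 − 0.160985 = 0.0189.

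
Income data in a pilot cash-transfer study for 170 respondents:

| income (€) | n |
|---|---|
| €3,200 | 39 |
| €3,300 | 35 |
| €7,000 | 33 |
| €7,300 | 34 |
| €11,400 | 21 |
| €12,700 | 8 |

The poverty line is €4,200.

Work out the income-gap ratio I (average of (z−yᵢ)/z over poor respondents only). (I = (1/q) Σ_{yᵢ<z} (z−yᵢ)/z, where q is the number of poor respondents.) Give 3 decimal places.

Poor units: 39×€3,200, 35×€3,300 (q = 74 of N = 170).
Shortfall ratios (z−y)/z: 0.2381 (×39), 0.2143 (×35); sum = 16.785714.
The income-gap ratio divides by q (the poor only): 16.785714 / 74 = 0.227.

0.227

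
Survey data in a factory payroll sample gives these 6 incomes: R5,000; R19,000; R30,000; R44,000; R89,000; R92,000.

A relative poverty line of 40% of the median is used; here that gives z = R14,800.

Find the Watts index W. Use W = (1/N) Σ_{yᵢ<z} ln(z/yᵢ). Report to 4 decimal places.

0.1809

Below the line: R5,000 (q = 1 of N = 6).
Log gaps: ln(14800/5000) = 1.0852.
W = 1.085189 / 6 = 0.1809.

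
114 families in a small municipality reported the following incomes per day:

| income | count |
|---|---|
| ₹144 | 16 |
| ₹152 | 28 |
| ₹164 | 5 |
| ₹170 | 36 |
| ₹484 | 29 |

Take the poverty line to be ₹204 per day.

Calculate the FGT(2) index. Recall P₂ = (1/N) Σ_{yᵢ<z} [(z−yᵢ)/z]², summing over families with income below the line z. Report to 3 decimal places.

0.039

Poor units: 16×₹144, 28×₹152, 5×₹164, 36×₹170 (q = 85 of N = 114).
Shortfall ratios: (204−144)/204 = 0.2941 (×16); (204−152)/204 = 0.2549 (×28); (204−164)/204 = 0.1961 (×5); (204−170)/204 = 0.1667 (×36).
Squared: 0.0865 (×16); 0.0650 (×28); 0.0384 (×5); 0.0278 (×36).
Sum = 4.395617; P₂ = 4.395617 / 114 = 0.039.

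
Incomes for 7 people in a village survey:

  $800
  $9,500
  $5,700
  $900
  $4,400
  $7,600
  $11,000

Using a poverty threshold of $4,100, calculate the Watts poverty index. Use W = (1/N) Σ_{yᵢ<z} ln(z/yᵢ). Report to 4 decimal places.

0.4501

Below z: $800, $900 (q = 2 of N = 7).
ln(z/y) terms: ln(4100/800) = 1.6341; ln(4100/900) = 1.5163.
W = 3.150478 / 7 = 0.4501.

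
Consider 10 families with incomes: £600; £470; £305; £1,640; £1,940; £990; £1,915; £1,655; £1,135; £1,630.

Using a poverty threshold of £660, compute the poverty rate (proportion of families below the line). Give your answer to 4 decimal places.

3 of the 10 families have income below £660.
H = 3/10 = 0.3000.

0.3000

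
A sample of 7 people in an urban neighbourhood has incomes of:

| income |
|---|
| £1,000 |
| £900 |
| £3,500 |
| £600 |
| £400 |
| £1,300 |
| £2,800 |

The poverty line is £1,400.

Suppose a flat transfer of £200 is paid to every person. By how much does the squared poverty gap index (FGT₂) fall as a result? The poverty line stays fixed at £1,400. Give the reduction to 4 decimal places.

0.0678

Before: below the line — £400, £600, £900, £1,000, £1,300; squared poverty gap index (FGT₂) = 0.150146.
After the £200 transfer: below the line — £600, £800, £1,100, £1,200; squared poverty gap index (FGT₂) = 0.082362.
Reduction = 0.150146 − 0.082362 = 0.0678.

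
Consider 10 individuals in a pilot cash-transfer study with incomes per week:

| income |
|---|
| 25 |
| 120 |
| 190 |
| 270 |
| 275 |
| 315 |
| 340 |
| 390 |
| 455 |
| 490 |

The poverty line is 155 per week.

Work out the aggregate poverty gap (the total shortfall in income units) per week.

165

Below the line: 25, 120 (q = 2 of N = 10).
Individual gaps: 155−25 = 130; 155−120 = 35.
Aggregate gap = 165.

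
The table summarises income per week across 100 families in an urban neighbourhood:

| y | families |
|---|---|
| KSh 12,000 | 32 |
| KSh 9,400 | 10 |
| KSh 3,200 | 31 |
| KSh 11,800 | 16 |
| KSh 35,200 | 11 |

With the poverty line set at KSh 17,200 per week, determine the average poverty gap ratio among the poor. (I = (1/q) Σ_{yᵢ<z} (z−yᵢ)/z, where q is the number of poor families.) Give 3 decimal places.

Below z: 31×KSh 3,200, 10×KSh 9,400, 16×KSh 11,800, 32×KSh 12,000 (q = 89 of N = 100).
Shortfall ratios (z−y)/z: 0.8140 (×31), 0.4535 (×10), 0.3140 (×16), 0.3023 (×32); sum = 44.465116.
I averages over the q = 89 poor units only: 44.465116 / 89 = 0.500.

0.500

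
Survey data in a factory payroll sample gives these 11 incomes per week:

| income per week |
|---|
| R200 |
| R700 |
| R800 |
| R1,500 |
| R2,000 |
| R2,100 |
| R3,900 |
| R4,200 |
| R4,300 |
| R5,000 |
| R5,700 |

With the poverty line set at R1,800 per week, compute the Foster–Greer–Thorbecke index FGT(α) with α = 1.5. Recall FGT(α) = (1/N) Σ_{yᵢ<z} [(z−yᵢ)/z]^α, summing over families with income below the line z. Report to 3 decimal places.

0.163

Below z: R200, R700, R800, R1,500 (q = 4 of N = 11).
Relative gaps: (1800−200)/1800 = 0.8889; (1800−700)/1800 = 0.6111; (1800−800)/1800 = 0.5556; (1800−1500)/1800 = 0.1667.
Raised to α = 1.5: 0.83805; 0.47773; 0.41409; 0.06804.
Sum = 1.797908; FGT(1.5) = 1.797908 / 11 = 0.163.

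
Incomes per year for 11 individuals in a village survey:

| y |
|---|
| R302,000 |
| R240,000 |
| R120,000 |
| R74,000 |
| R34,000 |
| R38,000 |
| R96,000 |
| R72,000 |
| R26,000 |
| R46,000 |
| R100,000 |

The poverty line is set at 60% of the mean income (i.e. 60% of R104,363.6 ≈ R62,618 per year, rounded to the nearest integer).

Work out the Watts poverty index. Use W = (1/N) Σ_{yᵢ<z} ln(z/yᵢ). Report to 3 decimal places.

0.209

Below z: R26,000, R34,000, R38,000, R46,000 (q = 4 of N = 11).
Log gaps: ln(62618/26000) = 0.8790; ln(62618/34000) = 0.6107; ln(62618/38000) = 0.4995; ln(62618/46000) = 0.3084.
W = 2.297526 / 11 = 0.209.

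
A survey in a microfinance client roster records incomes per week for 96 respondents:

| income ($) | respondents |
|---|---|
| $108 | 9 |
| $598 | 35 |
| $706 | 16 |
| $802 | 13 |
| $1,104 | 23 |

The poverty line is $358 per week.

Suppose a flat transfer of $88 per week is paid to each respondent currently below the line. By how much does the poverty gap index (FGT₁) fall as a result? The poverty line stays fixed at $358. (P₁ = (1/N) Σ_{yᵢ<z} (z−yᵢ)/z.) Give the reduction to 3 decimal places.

Before: below the line — 9×$108; poverty gap index (FGT₁) = 0.06547.
After the $88 transfer: below the line — 9×$196; poverty gap index (FGT₁) = 0.04242.
Reduction = 0.06547 − 0.04242 = 0.023.

0.023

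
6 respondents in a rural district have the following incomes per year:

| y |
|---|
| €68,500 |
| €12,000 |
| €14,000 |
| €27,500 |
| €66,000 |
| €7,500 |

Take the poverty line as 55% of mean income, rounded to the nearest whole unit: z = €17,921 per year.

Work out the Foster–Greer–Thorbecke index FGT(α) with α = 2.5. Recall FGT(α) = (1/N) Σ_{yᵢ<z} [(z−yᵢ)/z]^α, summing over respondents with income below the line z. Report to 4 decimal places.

Poor units: €7,500, €12,000, €14,000 (q = 3 of N = 6).
Relative gaps: (17921−7500)/17921 = 0.5815; (17921−12000)/17921 = 0.3304; (17921−14000)/17921 = 0.2188.
Raised to α = 2.5: 0.25785; 0.06275; 0.02239.
Sum = 0.342988; FGT(2.5) = 0.342988 / 6 = 0.0572.

0.0572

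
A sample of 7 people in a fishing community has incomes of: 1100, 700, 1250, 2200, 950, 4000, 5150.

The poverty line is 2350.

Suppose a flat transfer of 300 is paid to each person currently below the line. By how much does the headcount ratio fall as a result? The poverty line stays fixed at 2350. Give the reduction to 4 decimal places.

Before: below the line — 700, 950, 1100, 1250, 2200; headcount ratio = 0.714286.
After the 300 transfer: below the line — 1000, 1250, 1400, 1550; headcount ratio = 0.571429.
Reduction = 0.714286 − 0.571429 = 0.1429.

0.1429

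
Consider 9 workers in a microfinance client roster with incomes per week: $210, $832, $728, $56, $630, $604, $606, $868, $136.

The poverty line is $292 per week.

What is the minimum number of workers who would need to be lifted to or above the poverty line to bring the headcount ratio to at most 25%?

1

Currently q = 3 of N = 9 are below the line (H = 0.333).
A headcount ratio of at most 25% allows at most ⌊0.25 × 9⌋ = 2 poor workers.
So at least 3 − 2 = 1 must be lifted.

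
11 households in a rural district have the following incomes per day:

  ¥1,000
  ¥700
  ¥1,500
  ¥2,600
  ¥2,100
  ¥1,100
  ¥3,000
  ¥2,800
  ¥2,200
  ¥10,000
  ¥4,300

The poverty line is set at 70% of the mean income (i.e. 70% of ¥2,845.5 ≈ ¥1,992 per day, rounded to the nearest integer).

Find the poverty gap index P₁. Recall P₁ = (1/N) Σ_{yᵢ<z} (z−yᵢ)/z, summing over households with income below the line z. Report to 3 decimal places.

0.167

Below the line: ¥700, ¥1,000, ¥1,100, ¥1,500 (q = 4 of N = 11).
Shortfall ratios: (1992−700)/1992 = 0.6486; (1992−1000)/1992 = 0.4980; (1992−1100)/1992 = 0.4478; (1992−1500)/1992 = 0.2470.
Sum of shortfalls = 1.841365; P₁ averages over all N: 1.841365 / 11 = 0.167.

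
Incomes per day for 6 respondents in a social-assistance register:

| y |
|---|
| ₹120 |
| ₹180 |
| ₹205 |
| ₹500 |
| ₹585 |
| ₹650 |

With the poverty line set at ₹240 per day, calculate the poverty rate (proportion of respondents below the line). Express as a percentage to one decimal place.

3 of the 6 respondents have income below ₹240.
H = 3/6 = 50.0%.

50.0%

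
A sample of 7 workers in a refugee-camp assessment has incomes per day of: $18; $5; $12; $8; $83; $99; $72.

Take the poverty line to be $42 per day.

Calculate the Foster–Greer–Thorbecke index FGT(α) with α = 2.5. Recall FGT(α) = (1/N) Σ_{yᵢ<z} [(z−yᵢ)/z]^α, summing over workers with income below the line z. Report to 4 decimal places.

0.2852

Below z: $5, $8, $12, $18 (q = 4 of N = 7).
Shortfall ratios: (42−5)/42 = 0.8810; (42−8)/42 = 0.8095; (42−12)/42 = 0.7143; (42−18)/42 = 0.5714.
Raised to α = 2.5: 0.72842; 0.58962; 0.43120; 0.24683.
Sum = 1.996076; FGT(2.5) = 1.996076 / 7 = 0.2852.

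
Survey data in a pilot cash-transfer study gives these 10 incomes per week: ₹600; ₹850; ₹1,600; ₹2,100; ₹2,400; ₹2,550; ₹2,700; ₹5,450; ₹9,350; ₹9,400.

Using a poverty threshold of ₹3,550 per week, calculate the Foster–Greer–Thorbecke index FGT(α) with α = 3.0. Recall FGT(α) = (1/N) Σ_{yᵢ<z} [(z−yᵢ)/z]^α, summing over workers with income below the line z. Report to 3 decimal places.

Below the line: ₹600, ₹850, ₹1,600, ₹2,100, ₹2,400, ₹2,550, ₹2,700 (q = 7 of N = 10).
Relative gaps: (3550−600)/3550 = 0.8310; (3550−850)/3550 = 0.7606; (3550−1600)/3550 = 0.5493; (3550−2100)/3550 = 0.4085; (3550−2400)/3550 = 0.3239; (3550−2550)/3550 = 0.2817; (3550−2700)/3550 = 0.2394.
Raised to α = 3.0: 0.57383; 0.43995; 0.16574; 0.06814; 0.03399; 0.02235; 0.01373.
Sum = 1.317733; FGT(3.0) = 1.317733 / 10 = 0.132.

0.132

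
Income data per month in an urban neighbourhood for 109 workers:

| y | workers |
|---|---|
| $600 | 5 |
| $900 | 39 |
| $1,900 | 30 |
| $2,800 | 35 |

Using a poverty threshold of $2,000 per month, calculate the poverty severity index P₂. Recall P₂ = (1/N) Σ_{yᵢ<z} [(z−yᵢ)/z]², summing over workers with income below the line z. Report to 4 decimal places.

Incomes under z: 5×$600, 39×$900, 30×$1,900 (q = 74 of N = 109).
Relative gaps: (2000−600)/2000 = 0.7000 (×5); (2000−900)/2000 = 0.5500 (×39); (2000−1900)/2000 = 0.0500 (×30).
Squared: 0.4900 (×5); 0.3025 (×39); 0.0025 (×30).
Sum = 14.322500; P₂ = 14.322500 / 109 = 0.1314.

0.1314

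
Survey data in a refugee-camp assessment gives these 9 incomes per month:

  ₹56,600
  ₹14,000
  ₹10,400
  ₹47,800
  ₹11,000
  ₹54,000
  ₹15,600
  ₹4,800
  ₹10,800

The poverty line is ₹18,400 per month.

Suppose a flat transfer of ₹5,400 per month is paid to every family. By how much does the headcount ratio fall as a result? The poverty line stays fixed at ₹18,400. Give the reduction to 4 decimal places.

0.2222

Before: below the line — ₹4,800, ₹10,400, ₹10,800, ₹11,000, ₹14,000, ₹15,600; headcount ratio = 0.666667.
After the ₹5,400 transfer: below the line — ₹10,200, ₹15,800, ₹16,200, ₹16,400; headcount ratio = 0.444444.
Reduction = 0.666667 − 0.444444 = 0.2222.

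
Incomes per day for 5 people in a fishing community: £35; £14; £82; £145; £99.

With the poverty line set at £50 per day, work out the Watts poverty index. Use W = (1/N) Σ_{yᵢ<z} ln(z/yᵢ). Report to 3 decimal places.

0.326

Below the line: £14, £35 (q = 2 of N = 5).
ln(z/y) terms: ln(50/14) = 1.2730; ln(50/35) = 0.3567.
W = 1.629641 / 5 = 0.326.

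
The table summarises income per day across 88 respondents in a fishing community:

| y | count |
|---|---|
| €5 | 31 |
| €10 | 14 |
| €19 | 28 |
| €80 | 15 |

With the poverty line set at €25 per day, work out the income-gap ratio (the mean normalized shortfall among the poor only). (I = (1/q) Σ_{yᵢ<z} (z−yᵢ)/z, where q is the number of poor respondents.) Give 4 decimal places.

Below the line: 31×€5, 14×€10, 28×€19 (q = 73 of N = 88).
Relative gaps: 0.8000 (×31), 0.6000 (×14), 0.2400 (×28); sum = 39.920000.
The income-gap ratio divides by q (the poor only): 39.920000 / 73 = 0.5468.

0.5468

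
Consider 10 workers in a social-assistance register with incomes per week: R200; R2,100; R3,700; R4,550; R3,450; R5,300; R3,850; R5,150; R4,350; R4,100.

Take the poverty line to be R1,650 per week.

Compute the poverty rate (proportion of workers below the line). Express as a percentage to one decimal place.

1 of the 10 workers have income below R1,650.
H = 1/10 = 10.0%.

10.0%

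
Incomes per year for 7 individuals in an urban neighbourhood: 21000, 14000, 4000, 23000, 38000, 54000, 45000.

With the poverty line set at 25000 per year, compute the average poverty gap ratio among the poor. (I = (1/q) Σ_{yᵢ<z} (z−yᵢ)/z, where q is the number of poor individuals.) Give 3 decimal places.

0.380

Incomes under z: 4000, 14000, 21000, 23000 (q = 4 of N = 7).
Relative gaps: 0.8400, 0.4400, 0.1600, 0.0800; sum = 1.520000.
The income-gap ratio divides by q (the poor only): 1.520000 / 4 = 0.380.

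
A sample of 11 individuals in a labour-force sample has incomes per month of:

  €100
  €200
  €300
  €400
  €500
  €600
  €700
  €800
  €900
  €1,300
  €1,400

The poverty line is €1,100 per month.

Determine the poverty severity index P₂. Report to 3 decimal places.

Below the line: €100, €200, €300, €400, €500, €600, €700, €800, €900 (q = 9 of N = 11).
Relative gaps: (1100−100)/1100 = 0.9091; (1100−200)/1100 = 0.8182; (1100−300)/1100 = 0.7273; (1100−400)/1100 = 0.6364; (1100−500)/1100 = 0.5455; (1100−600)/1100 = 0.4545; (1100−700)/1100 = 0.3636; (1100−800)/1100 = 0.2727; (1100−900)/1100 = 0.1818.
Squared: 0.8264; 0.6694; 0.5289; 0.4050; 0.2975; 0.2066; 0.1322; 0.0744; 0.0331.
Sum = 3.173554; P₂ = 3.173554 / 11 = 0.289.

0.289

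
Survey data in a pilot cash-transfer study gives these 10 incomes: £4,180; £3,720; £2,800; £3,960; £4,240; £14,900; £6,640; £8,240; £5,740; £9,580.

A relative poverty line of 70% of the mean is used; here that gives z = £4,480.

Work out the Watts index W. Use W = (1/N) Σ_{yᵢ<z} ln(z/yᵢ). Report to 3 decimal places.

Incomes under z: £2,800, £3,720, £3,960, £4,180, £4,240 (q = 5 of N = 10).
Log shortfalls: ln(4480/2800) = 0.4700; ln(4480/3720) = 0.1859; ln(4480/3960) = 0.1234; ln(4480/4180) = 0.0693; ln(4480/4240) = 0.0551.
W = 0.903654 / 10 = 0.090.

0.090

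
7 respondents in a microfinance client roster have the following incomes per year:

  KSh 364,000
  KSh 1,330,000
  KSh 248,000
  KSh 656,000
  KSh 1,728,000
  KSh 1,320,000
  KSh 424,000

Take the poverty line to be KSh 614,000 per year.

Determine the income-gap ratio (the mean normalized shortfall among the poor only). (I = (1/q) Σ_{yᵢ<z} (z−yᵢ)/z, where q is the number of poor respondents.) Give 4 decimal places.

0.4376

Poor units: KSh 248,000, KSh 364,000, KSh 424,000 (q = 3 of N = 7).
Relative gaps: 0.5961, 0.4072, 0.3094; sum = 1.312704.
I averages over the q = 3 poor units only: 1.312704 / 3 = 0.4376.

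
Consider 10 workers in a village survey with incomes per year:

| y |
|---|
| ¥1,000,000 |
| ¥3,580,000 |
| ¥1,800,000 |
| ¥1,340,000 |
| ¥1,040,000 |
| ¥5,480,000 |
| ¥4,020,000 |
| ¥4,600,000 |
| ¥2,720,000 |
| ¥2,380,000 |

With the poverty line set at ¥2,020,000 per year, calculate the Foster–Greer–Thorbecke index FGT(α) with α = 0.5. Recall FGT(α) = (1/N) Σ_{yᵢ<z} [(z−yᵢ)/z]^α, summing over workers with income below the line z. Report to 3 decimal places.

Below z: ¥1,000,000, ¥1,040,000, ¥1,340,000, ¥1,800,000 (q = 4 of N = 10).
Gap ratios (z−y)/z: (2020000−1000000)/2020000 = 0.5050; (2020000−1040000)/2020000 = 0.4851; (2020000−1340000)/2020000 = 0.3366; (2020000−1800000)/2020000 = 0.1089.
Raised to α = 0.5: 0.71060; 0.69653; 0.58020; 0.33002.
Sum = 2.317343; FGT(0.5) = 2.317343 / 10 = 0.232.

0.232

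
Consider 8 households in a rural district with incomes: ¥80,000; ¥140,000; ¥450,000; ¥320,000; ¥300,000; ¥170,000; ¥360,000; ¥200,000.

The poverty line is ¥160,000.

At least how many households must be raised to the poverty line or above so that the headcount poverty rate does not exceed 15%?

1

Currently q = 2 of N = 8 are below the line (H = 0.250).
A headcount ratio of at most 15% allows at most ⌊0.15 × 8⌋ = 1 poor households.
So at least 2 − 1 = 1 must be lifted.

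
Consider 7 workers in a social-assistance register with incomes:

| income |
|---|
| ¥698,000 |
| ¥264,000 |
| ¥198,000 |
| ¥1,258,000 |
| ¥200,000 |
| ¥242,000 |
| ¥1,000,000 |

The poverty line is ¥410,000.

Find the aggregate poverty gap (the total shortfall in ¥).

¥736,000

Below z: ¥198,000, ¥200,000, ¥242,000, ¥264,000 (q = 4 of N = 7).
Individual gaps: 410000−198000 = 212000; 410000−200000 = 210000; 410000−242000 = 168000; 410000−264000 = 146000.
Aggregate gap = ¥736,000.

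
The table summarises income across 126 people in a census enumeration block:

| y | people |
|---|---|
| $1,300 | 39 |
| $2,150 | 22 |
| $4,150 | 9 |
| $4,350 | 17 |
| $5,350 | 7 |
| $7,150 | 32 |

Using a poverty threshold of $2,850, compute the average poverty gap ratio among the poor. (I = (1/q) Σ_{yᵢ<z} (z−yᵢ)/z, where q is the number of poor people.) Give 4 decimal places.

0.4363

Incomes under z: 39×$1,300, 22×$2,150 (q = 61 of N = 126).
Relative gaps: 0.5439 (×39), 0.2456 (×22); sum = 26.614035.
I averages over the q = 61 poor units only: 26.614035 / 61 = 0.4363.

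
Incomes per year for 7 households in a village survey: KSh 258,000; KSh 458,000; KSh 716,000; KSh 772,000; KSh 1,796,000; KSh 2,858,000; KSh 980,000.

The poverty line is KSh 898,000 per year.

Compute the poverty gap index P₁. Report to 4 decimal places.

0.2208

Poor units: KSh 258,000, KSh 458,000, KSh 716,000, KSh 772,000 (q = 4 of N = 7).
Relative gaps: (898000−258000)/898000 = 0.7127; (898000−458000)/898000 = 0.4900; (898000−716000)/898000 = 0.2027; (898000−772000)/898000 = 0.1403.
Σ = 1.545657. Dividing by the full population N = 7 gives P₁ = 0.2208.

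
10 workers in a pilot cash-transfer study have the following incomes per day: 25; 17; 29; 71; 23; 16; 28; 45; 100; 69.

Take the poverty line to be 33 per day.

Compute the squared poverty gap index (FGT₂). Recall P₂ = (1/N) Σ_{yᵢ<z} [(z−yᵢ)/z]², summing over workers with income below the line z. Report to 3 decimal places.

Incomes under z: 16, 17, 23, 25, 28, 29 (q = 6 of N = 10).
Normalized shortfalls: (33−16)/33 = 0.5152; (33−17)/33 = 0.4848; (33−23)/33 = 0.3030; (33−25)/33 = 0.2424; (33−28)/33 = 0.1515; (33−29)/33 = 0.1212.
Squared: 0.2654; 0.2351; 0.0918; 0.0588; 0.0230; 0.0147.
Sum = 0.688705; P₂ = 0.688705 / 10 = 0.069.

0.069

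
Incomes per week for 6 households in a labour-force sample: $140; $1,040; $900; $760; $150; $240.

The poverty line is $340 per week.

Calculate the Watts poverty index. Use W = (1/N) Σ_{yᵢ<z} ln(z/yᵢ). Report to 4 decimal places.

Below the line: $140, $150, $240 (q = 3 of N = 6).
Log shortfalls: ln(340/140) = 0.8873; ln(340/150) = 0.8183; ln(340/240) = 0.3483.
W = 2.053920 / 6 = 0.3423.

0.3423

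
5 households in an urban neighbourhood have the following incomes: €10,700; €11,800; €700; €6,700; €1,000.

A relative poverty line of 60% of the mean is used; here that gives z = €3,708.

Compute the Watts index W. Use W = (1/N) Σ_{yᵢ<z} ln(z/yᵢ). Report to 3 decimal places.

0.596

Poor units: €700, €1,000 (q = 2 of N = 5).
Log shortfalls: ln(3708/700) = 1.6672; ln(3708/1000) = 1.3105.
W = 2.977660 / 5 = 0.596.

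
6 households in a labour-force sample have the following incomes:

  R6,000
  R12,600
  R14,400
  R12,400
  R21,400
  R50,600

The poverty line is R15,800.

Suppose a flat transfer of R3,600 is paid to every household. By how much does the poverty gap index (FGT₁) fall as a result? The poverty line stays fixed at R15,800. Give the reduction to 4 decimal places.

0.1224

Before: below the line — R6,000, R12,400, R12,600, R14,400; poverty gap index (FGT₁) = 0.187764.
After the R3,600 transfer: below the line — R9,600; poverty gap index (FGT₁) = 0.065401.
Reduction = 0.187764 − 0.065401 = 0.1224.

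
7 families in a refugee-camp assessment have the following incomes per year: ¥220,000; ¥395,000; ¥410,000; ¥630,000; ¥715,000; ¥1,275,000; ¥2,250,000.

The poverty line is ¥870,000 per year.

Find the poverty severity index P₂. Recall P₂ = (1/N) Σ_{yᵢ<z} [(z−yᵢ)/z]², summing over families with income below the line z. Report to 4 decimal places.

0.1777

Below z: ¥220,000, ¥395,000, ¥410,000, ¥630,000, ¥715,000 (q = 5 of N = 7).
Normalized shortfalls: (870000−220000)/870000 = 0.7471; (870000−395000)/870000 = 0.5460; (870000−410000)/870000 = 0.5287; (870000−630000)/870000 = 0.2759; (870000−715000)/870000 = 0.1782.
Squared: 0.5582; 0.2981; 0.2796; 0.0761; 0.0317.
Sum = 1.243691; P₂ = 1.243691 / 7 = 0.1777.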